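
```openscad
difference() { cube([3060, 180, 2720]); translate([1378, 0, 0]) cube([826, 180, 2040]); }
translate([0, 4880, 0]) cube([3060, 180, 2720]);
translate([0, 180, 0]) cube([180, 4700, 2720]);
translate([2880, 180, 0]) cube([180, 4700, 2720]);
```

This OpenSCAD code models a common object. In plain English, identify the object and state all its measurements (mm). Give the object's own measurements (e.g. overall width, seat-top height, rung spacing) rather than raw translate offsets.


A single room: four walls, each 2720 mm tall and 180 mm thick, enclosing an outside footprint 3060×5060 mm (x × y), no floor or roof. The front and back walls (−y and +y sides) run the full x-width; the side walls fit between their inner faces. A door opening 826 mm wide and 2040 mm tall is cut through the front wall from the floor up, its −x edge 1378 mm from the wall's −x end.


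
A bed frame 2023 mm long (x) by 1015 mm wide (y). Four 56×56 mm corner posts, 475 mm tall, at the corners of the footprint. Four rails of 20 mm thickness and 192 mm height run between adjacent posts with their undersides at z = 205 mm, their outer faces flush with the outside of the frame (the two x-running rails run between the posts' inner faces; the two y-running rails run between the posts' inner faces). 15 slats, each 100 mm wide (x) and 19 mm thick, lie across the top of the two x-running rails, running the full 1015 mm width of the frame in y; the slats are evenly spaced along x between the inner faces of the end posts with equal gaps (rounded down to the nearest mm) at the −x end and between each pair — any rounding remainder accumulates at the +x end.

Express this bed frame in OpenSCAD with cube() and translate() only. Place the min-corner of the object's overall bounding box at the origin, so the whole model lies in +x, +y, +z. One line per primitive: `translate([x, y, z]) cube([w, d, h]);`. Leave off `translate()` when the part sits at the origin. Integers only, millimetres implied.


cube([56, 56, 475]);
translate([0, 959, 0]) cube([56, 56, 475]);
translate([1967, 0, 0]) cube([56, 56, 475]);
translate([1967, 959, 0]) cube([56, 56, 475]);
translate([56, 0, 205]) cube([1911, 20, 192]);
translate([56, 995, 205]) cube([1911, 20, 192]);
translate([0, 56, 205]) cube([20, 903, 192]);
translate([2003, 56, 205]) cube([20, 903, 192]);
translate([81, 0, 397]) cube([100, 1015, 19]);
translate([206, 0, 397]) cube([100, 1015, 19]);
translate([331, 0, 397]) cube([100, 1015, 19]);
translate([456, 0, 397]) cube([100, 1015, 19]);
translate([581, 0, 397]) cube([100, 1015, 19]);
translate([706, 0, 397]) cube([100, 1015, 19]);
translate([831, 0, 397]) cube([100, 1015, 19]);
translate([956, 0, 397]) cube([100, 1015, 19]);
translate([1081, 0, 397]) cube([100, 1015, 19]);
translate([1206, 0, 397]) cube([100, 1015, 19]);
translate([1331, 0, 397]) cube([100, 1015, 19]);
translate([1456, 0, 397]) cube([100, 1015, 19]);
translate([1581, 0, 397]) cube([100, 1015, 19]);
translate([1706, 0, 397]) cube([100, 1015, 19]);
translate([1831, 0, 397]) cube([100, 1015, 19]);


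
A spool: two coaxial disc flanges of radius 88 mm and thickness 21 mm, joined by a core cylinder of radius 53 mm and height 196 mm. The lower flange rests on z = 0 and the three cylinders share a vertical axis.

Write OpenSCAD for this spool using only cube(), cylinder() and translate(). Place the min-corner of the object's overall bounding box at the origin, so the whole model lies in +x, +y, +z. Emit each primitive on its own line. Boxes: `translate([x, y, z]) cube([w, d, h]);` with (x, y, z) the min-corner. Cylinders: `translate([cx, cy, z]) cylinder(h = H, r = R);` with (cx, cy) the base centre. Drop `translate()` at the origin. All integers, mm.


translate([88, 88, 0]) cylinder(h = 21, r = 88);
translate([88, 88, 21]) cylinder(h = 196, r = 53);
translate([88, 88, 217]) cylinder(h = 21, r = 88);


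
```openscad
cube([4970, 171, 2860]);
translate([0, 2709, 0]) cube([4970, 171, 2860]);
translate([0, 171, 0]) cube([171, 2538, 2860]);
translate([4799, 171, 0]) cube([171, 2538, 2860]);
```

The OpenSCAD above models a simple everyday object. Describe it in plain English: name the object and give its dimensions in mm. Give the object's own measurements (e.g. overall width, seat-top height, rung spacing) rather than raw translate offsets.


The wall frame of a small rectangular building: four walls, each 2860 mm tall and 171 mm thick, enclosing a footprint 4970 mm (x) by 2880 mm (y) outside-to-outside, with no floor or roof. The front and back walls (the −y and +y sides) span the full width; the two side walls fit between them.


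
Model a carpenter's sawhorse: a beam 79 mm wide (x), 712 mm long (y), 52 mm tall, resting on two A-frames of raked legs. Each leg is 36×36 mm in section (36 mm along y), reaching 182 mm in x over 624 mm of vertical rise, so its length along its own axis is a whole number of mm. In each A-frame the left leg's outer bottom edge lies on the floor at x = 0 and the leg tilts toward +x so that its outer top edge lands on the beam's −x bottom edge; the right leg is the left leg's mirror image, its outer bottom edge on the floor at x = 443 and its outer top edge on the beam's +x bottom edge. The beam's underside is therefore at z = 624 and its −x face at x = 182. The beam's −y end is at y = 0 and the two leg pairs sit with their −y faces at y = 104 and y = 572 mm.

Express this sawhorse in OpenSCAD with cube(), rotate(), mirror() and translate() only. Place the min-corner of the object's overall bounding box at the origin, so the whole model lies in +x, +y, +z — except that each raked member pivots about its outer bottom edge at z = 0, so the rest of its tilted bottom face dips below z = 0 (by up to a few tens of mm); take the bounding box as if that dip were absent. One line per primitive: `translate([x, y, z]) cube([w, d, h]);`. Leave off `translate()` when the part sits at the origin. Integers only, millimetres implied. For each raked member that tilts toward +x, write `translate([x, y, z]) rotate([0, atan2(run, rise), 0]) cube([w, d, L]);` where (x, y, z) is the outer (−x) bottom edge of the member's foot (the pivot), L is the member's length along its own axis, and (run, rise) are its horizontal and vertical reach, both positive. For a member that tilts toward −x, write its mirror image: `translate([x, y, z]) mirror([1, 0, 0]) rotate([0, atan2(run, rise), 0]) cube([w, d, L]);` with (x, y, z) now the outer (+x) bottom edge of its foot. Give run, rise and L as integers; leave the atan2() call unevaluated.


translate([182, 0, 624]) cube([79, 712, 52]);
translate([0, 104, 0]) rotate([0, atan2(182, 624), 0]) cube([36, 36, 650]);
translate([443, 104, 0]) mirror([1, 0, 0]) rotate([0, atan2(182, 624), 0]) cube([36, 36, 650]);
translate([0, 572, 0]) rotate([0, atan2(182, 624), 0]) cube([36, 36, 650]);
translate([443, 572, 0]) mirror([1, 0, 0]) rotate([0, atan2(182, 624), 0]) cube([36, 36, 650]);


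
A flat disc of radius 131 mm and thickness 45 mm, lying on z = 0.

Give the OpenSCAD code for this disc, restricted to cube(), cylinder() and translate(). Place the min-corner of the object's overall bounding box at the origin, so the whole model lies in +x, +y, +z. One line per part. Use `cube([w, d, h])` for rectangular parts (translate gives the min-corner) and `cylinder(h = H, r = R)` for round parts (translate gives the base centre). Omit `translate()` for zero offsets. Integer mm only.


translate([131, 131, 0]) cylinder(h = 45, r = 131);


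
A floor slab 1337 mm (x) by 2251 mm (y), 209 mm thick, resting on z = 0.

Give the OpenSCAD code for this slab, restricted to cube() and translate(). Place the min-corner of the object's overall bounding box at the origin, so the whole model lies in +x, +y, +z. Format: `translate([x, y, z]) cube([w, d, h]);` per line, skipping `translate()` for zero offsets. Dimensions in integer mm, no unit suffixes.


cube([1337, 2251, 209]);


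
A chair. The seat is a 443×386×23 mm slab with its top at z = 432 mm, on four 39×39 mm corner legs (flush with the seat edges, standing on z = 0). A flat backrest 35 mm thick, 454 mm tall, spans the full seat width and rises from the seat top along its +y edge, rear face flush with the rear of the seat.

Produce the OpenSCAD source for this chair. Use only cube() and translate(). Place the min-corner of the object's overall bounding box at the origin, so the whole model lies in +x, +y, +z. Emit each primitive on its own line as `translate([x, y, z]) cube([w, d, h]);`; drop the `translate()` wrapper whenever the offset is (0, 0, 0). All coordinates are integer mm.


translate([0, 0, 409]) cube([443, 386, 23]);
cube([39, 39, 409]);
translate([404, 0, 0]) cube([39, 39, 409]);
translate([0, 347, 0]) cube([39, 39, 409]);
translate([404, 347, 0]) cube([39, 39, 409]);
translate([0, 351, 432]) cube([443, 35, 454]);


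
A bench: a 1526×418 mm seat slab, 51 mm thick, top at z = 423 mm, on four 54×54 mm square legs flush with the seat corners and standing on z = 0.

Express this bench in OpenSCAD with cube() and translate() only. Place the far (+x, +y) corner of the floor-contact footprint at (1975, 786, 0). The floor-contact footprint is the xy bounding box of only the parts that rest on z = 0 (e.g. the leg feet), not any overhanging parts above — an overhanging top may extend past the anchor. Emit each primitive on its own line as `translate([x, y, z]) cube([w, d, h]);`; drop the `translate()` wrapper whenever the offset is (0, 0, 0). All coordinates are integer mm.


translate([449, 368, 372]) cube([1526, 418, 51]);
translate([449, 368, 0]) cube([54, 54, 372]);
translate([449, 732, 0]) cube([54, 54, 372]);
translate([1921, 368, 0]) cube([54, 54, 372]);
translate([1921, 732, 0]) cube([54, 54, 372]);


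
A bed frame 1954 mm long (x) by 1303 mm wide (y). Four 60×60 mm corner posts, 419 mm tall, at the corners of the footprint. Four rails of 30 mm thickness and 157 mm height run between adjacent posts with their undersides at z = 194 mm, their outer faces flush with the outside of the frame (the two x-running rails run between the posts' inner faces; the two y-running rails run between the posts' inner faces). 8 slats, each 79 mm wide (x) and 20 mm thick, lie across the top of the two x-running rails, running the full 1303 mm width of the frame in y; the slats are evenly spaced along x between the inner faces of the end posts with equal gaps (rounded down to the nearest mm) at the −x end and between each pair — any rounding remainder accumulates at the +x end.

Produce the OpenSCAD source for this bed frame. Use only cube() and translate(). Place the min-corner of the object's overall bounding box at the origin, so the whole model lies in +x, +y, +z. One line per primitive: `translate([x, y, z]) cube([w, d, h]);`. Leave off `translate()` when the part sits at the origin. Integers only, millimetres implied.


cube([60, 60, 419]);
translate([0, 1243, 0]) cube([60, 60, 419]);
translate([1894, 0, 0]) cube([60, 60, 419]);
translate([1894, 1243, 0]) cube([60, 60, 419]);
translate([60, 0, 194]) cube([1834, 30, 157]);
translate([60, 1273, 194]) cube([1834, 30, 157]);
translate([0, 60, 194]) cube([30, 1183, 157]);
translate([1924, 60, 194]) cube([30, 1183, 157]);
translate([193, 0, 351]) cube([79, 1303, 20]);
translate([405, 0, 351]) cube([79, 1303, 20]);
translate([617, 0, 351]) cube([79, 1303, 20]);
translate([829, 0, 351]) cube([79, 1303, 20]);
translate([1041, 0, 351]) cube([79, 1303, 20]);
translate([1253, 0, 351]) cube([79, 1303, 20]);
translate([1465, 0, 351]) cube([79, 1303, 20]);
translate([1677, 0, 351]) cube([79, 1303, 20]);


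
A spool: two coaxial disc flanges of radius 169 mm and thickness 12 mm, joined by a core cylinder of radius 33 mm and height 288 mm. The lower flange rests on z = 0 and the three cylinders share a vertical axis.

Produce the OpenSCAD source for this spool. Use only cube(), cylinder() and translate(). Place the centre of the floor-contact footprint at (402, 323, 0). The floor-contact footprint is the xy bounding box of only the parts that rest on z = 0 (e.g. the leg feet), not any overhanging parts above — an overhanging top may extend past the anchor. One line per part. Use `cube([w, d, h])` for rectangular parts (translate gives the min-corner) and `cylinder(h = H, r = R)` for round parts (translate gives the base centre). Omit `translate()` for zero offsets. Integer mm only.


translate([402, 323, 0]) cylinder(h = 12, r = 169);
translate([402, 323, 12]) cylinder(h = 288, r = 33);
translate([402, 323, 300]) cylinder(h = 12, r = 169);


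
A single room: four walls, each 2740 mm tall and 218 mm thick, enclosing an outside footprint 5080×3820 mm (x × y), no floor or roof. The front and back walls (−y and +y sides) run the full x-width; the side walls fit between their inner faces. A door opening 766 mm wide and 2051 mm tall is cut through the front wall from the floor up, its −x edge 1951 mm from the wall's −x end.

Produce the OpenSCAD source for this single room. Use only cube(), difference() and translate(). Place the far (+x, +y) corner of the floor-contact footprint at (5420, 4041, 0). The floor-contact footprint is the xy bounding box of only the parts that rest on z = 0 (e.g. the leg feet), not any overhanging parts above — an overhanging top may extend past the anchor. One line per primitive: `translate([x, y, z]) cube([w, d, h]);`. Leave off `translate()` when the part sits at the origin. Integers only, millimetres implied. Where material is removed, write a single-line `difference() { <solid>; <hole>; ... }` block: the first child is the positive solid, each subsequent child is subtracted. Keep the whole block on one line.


difference() { translate([340, 221, 0]) cube([5080, 218, 2740]); translate([2291, 221, 0]) cube([766, 218, 2051]); }
translate([340, 3823, 0]) cube([5080, 218, 2740]);
translate([340, 439, 0]) cube([218, 3384, 2740]);
translate([5202, 439, 0]) cube([218, 3384, 2740]);


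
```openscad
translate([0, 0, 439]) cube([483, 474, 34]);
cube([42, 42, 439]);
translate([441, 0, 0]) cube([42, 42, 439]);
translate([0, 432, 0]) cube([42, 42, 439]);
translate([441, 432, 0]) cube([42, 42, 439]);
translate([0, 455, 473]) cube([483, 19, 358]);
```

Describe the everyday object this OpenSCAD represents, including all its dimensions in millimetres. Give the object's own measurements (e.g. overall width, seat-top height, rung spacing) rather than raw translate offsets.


A chair. The seat is a 483×474×34 mm slab with its top at z = 473 mm, on four 42×42 mm corner legs (flush with the seat edges, standing on z = 0). A flat backrest 19 mm thick, 358 mm tall, spans the full seat width and rises from the seat top along its +y edge, rear face flush with the rear of the seat.


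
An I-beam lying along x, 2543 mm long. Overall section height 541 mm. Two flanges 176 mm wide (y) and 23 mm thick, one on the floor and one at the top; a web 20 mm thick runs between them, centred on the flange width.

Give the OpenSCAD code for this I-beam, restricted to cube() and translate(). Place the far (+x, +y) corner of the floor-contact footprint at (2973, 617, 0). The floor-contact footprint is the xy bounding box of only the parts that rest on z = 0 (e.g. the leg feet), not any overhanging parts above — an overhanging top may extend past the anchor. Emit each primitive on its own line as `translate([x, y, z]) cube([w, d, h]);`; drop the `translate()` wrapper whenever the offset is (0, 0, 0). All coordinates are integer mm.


translate([430, 441, 0]) cube([2543, 176, 23]);
translate([430, 519, 23]) cube([2543, 20, 495]);
translate([430, 441, 518]) cube([2543, 176, 23]);


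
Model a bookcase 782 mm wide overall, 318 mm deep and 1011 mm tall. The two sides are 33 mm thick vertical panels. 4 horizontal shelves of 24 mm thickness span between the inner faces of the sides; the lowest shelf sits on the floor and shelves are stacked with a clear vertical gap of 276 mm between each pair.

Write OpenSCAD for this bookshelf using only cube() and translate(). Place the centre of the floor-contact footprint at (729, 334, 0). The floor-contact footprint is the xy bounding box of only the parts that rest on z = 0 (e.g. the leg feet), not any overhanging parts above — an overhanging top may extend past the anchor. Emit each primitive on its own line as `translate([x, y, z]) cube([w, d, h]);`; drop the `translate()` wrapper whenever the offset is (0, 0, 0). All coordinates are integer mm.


translate([338, 175, 0]) cube([33, 318, 1011]);
translate([1087, 175, 0]) cube([33, 318, 1011]);
translate([371, 175, 0]) cube([716, 318, 24]);
translate([371, 175, 300]) cube([716, 318, 24]);
translate([371, 175, 600]) cube([716, 318, 24]);
translate([371, 175, 900]) cube([716, 318, 24]);


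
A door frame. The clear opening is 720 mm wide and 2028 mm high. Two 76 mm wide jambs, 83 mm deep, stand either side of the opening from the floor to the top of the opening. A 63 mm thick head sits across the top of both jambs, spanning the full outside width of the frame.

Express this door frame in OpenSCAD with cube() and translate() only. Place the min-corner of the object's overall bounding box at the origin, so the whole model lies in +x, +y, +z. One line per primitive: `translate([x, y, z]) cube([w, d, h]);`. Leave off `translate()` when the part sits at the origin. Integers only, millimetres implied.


cube([76, 83, 2028]);
translate([796, 0, 0]) cube([76, 83, 2028]);
translate([0, 0, 2028]) cube([872, 83, 63]);


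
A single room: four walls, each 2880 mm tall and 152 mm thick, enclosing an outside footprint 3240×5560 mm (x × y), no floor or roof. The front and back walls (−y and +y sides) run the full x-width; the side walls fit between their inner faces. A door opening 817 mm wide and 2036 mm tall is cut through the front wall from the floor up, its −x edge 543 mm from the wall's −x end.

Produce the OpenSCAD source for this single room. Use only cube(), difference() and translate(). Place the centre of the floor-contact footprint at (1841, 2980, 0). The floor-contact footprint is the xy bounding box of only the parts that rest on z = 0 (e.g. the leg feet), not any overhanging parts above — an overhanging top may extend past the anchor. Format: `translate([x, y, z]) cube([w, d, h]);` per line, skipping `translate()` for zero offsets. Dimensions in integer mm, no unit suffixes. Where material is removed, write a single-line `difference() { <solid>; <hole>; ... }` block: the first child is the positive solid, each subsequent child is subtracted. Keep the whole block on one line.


difference() { translate([221, 200, 0]) cube([3240, 152, 2880]); translate([764, 200, 0]) cube([817, 152, 2036]); }
translate([221, 5608, 0]) cube([3240, 152, 2880]);
translate([221, 352, 0]) cube([152, 5256, 2880]);
translate([3309, 352, 0]) cube([152, 5256, 2880]);


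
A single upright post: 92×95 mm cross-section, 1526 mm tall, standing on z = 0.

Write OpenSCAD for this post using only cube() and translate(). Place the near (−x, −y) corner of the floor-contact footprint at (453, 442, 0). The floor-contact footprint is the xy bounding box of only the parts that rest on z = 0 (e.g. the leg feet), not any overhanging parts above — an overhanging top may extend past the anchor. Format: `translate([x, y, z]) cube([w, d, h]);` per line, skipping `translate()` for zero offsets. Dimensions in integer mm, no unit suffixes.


translate([453, 442, 0]) cube([92, 95, 1526]);


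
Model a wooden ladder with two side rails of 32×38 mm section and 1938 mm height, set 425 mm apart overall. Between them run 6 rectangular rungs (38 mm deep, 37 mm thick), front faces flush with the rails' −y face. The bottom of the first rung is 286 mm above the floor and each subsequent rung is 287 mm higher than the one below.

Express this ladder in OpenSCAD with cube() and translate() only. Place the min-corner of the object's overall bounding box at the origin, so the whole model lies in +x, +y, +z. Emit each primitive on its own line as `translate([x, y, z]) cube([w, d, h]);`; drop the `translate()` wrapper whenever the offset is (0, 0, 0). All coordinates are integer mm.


cube([32, 38, 1938]);
translate([393, 0, 0]) cube([32, 38, 1938]);
translate([32, 0, 286]) cube([361, 38, 37]);
translate([32, 0, 573]) cube([361, 38, 37]);
translate([32, 0, 860]) cube([361, 38, 37]);
translate([32, 0, 1147]) cube([361, 38, 37]);
translate([32, 0, 1434]) cube([361, 38, 37]);
translate([32, 0, 1721]) cube([361, 38, 37]);


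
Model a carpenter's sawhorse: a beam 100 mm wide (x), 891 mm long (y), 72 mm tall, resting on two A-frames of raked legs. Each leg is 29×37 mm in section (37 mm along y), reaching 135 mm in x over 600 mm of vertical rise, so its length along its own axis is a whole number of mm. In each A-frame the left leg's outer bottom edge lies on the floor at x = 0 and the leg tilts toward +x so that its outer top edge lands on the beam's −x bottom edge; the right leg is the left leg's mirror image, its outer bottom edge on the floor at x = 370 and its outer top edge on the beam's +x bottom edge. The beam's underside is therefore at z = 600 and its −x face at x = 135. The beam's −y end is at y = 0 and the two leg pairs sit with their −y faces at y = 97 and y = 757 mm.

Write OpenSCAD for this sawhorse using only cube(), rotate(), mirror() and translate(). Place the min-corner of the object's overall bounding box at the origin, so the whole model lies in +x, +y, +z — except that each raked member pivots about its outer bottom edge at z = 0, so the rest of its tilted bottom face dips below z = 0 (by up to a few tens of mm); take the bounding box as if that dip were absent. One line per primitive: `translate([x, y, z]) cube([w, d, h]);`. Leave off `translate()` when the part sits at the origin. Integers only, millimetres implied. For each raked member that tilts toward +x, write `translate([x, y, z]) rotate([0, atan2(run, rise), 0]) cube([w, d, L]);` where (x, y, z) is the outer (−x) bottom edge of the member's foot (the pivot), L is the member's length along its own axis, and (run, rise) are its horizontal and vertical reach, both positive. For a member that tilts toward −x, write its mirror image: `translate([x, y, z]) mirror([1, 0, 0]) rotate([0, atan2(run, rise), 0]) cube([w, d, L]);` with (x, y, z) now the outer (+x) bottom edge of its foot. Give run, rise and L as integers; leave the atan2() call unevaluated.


translate([135, 0, 600]) cube([100, 891, 72]);
translate([0, 97, 0]) rotate([0, atan2(135, 600), 0]) cube([29, 37, 615]);
translate([370, 97, 0]) mirror([1, 0, 0]) rotate([0, atan2(135, 600), 0]) cube([29, 37, 615]);
translate([0, 757, 0]) rotate([0, atan2(135, 600), 0]) cube([29, 37, 615]);
translate([370, 757, 0]) mirror([1, 0, 0]) rotate([0, atan2(135, 600), 0]) cube([29, 37, 615]);


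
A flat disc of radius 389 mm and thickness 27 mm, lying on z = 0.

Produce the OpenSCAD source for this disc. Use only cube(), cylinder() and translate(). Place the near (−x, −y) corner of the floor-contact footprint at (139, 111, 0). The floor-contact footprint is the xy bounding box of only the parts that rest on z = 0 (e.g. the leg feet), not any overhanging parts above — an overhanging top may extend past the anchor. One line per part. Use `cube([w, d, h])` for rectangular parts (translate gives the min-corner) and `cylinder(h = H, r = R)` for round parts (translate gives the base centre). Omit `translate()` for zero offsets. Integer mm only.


translate([528, 500, 0]) cylinder(h = 27, r = 389);


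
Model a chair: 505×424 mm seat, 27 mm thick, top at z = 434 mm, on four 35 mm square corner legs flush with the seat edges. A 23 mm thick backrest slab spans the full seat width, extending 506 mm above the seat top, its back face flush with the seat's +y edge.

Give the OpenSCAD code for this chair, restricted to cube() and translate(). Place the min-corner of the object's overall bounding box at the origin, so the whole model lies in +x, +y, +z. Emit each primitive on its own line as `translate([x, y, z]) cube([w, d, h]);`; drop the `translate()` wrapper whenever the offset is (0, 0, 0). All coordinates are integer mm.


// leg_h = 434 - 27 = 407
translate([0, 0, 407]) cube([505, 424, 27]);
cube([35, 35, 407]);
translate([470, 0, 0]) cube([35, 35, 407]);
translate([0, 389, 0]) cube([35, 35, 407]);
translate([470, 389, 0]) cube([35, 35, 407]);
translate([0, 401, 434]) cube([505, 23, 506]);


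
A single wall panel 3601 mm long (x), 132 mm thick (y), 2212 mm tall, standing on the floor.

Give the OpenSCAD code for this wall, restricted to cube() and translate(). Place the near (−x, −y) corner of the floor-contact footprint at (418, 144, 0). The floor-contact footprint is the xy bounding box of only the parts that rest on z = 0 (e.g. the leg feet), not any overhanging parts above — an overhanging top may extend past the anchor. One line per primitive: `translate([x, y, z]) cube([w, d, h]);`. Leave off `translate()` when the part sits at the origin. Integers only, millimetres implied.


translate([418, 144, 0]) cube([3601, 132, 2212]);


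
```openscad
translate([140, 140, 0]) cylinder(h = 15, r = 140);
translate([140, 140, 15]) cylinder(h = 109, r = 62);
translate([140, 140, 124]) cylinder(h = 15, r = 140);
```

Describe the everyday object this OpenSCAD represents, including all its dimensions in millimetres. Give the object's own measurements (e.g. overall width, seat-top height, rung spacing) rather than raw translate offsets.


A spool: two coaxial disc flanges of radius 140 mm and thickness 15 mm, joined by a core cylinder of radius 62 mm and height 109 mm. The lower flange rests on z = 0 and the three cylinders share a vertical axis.


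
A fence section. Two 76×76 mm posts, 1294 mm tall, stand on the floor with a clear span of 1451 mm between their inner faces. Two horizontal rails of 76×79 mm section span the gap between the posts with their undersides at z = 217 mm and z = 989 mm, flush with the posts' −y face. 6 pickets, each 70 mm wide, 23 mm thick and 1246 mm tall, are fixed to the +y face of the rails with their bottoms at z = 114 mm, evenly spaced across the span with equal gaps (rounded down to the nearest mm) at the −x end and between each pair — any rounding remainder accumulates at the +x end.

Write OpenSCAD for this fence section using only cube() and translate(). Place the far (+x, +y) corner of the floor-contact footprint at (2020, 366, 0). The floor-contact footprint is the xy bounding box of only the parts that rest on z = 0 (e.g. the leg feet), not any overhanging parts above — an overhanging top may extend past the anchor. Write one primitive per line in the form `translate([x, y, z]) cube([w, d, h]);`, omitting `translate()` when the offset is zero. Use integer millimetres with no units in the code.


translate([417, 290, 0]) cube([76, 76, 1294]);
translate([1944, 290, 0]) cube([76, 76, 1294]);
translate([493, 290, 217]) cube([1451, 76, 79]);
translate([493, 290, 989]) cube([1451, 76, 79]);
translate([640, 366, 114]) cube([70, 23, 1246]);
translate([857, 366, 114]) cube([70, 23, 1246]);
translate([1074, 366, 114]) cube([70, 23, 1246]);
translate([1291, 366, 114]) cube([70, 23, 1246]);
translate([1508, 366, 114]) cube([70, 23, 1246]);
translate([1725, 366, 114]) cube([70, 23, 1246]);


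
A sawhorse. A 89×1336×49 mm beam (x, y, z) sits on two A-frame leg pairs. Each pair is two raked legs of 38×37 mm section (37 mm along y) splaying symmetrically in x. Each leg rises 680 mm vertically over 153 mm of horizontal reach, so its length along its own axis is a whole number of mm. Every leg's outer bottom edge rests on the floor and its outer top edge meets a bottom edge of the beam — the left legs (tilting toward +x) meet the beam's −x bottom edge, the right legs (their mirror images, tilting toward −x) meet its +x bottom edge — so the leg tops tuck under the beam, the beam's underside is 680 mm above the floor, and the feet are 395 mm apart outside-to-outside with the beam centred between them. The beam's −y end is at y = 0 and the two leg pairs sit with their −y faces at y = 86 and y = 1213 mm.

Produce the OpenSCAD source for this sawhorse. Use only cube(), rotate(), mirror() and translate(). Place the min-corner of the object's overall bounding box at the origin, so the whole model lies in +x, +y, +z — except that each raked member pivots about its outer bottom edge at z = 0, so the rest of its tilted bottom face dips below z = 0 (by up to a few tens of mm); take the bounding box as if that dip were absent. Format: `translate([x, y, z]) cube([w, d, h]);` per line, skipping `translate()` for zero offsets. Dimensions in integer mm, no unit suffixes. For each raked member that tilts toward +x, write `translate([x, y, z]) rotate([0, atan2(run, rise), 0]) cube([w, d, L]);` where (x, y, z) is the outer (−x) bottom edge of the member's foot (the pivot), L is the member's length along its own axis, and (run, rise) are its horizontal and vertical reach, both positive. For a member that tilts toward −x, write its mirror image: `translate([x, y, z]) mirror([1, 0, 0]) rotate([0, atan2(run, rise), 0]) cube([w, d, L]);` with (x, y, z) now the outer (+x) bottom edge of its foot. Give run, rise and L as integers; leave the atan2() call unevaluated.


translate([153, 0, 680]) cube([89, 1336, 49]);
translate([0, 86, 0]) rotate([0, atan2(153, 680), 0]) cube([38, 37, 697]);
translate([395, 86, 0]) mirror([1, 0, 0]) rotate([0, atan2(153, 680), 0]) cube([38, 37, 697]);
translate([0, 1213, 0]) rotate([0, atan2(153, 680), 0]) cube([38, 37, 697]);
translate([395, 1213, 0]) mirror([1, 0, 0]) rotate([0, atan2(153, 680), 0]) cube([38, 37, 697]);


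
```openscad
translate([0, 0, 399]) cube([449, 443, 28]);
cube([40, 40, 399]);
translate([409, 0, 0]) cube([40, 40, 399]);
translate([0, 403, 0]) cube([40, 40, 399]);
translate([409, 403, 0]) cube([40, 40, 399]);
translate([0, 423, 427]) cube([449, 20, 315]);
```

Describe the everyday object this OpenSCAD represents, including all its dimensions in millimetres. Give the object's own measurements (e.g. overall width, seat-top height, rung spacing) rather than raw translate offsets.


A chair. The seat is a 449×443×28 mm slab with its top at z = 427 mm, on four 40×40 mm corner legs (flush with the seat edges, standing on z = 0). A flat backrest 20 mm thick, 315 mm tall, spans the full seat width and rises from the seat top along its +y edge, rear face flush with the rear of the seat.


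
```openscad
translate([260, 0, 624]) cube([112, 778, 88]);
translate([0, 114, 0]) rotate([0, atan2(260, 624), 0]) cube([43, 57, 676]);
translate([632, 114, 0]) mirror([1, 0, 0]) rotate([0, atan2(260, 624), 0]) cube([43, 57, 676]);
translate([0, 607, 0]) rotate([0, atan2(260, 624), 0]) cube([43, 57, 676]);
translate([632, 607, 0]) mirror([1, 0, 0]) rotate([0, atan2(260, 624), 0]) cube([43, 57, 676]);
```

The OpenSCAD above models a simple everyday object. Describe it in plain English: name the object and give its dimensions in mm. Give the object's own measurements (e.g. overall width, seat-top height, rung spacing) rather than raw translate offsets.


A sawhorse. A 112×778×88 mm beam (x, y, z) sits on two A-frame leg pairs. Each pair is two raked legs of 43×57 mm section (57 mm along y) splaying symmetrically in x. Each leg rises 624 mm vertically over 260 mm of horizontal reach and is 676 mm long along its own axis. Every leg's outer bottom edge rests on the floor and its outer top edge meets a bottom edge of the beam — the left legs (tilting toward +x) meet the beam's −x bottom edge, the right legs (their mirror images, tilting toward −x) meet its +x bottom edge — so the leg tops tuck under the beam, the beam's underside is 624 mm above the floor, and the feet are 632 mm apart outside-to-outside with the beam centred between them. The two leg pairs are set in 114 mm from either end of the beam.


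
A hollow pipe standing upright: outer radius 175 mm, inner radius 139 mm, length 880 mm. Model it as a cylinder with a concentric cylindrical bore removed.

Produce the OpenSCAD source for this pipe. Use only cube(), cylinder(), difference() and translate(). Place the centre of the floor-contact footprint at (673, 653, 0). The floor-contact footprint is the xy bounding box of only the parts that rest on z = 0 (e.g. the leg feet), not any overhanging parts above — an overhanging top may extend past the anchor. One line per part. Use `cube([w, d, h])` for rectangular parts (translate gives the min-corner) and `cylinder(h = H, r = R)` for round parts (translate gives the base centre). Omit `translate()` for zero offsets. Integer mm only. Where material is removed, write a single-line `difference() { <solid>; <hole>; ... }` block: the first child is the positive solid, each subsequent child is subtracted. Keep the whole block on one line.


difference() { translate([673, 653, 0]) cylinder(h = 880, r = 175); translate([673, 653, 0]) cylinder(h = 880, r = 139); }


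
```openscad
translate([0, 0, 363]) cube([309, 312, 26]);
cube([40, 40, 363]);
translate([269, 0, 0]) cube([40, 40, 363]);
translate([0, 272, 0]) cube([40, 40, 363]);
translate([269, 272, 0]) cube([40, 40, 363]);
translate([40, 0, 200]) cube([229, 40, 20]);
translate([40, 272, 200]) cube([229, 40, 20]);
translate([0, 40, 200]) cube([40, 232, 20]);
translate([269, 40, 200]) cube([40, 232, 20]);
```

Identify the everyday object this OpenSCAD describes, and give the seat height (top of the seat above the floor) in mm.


A stool. The seat height is 389 mm.

A 309×312×26 slab at z = 363 on four corner posts — a stool. The seat top is 363 + 26 = 389 mm.


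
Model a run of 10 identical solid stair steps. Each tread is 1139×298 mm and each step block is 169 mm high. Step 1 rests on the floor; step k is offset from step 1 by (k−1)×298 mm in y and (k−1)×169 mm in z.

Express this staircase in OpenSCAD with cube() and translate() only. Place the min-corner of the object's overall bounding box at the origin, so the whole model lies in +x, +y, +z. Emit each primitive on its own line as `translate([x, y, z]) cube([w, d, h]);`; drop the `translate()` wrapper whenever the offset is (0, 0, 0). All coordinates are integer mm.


cube([1139, 298, 169]);
translate([0, 298, 169]) cube([1139, 298, 169]);
translate([0, 596, 338]) cube([1139, 298, 169]);
translate([0, 894, 507]) cube([1139, 298, 169]);
translate([0, 1192, 676]) cube([1139, 298, 169]);
translate([0, 1490, 845]) cube([1139, 298, 169]);
translate([0, 1788, 1014]) cube([1139, 298, 169]);
translate([0, 2086, 1183]) cube([1139, 298, 169]);
translate([0, 2384, 1352]) cube([1139, 298, 169]);
translate([0, 2682, 1521]) cube([1139, 298, 169]);


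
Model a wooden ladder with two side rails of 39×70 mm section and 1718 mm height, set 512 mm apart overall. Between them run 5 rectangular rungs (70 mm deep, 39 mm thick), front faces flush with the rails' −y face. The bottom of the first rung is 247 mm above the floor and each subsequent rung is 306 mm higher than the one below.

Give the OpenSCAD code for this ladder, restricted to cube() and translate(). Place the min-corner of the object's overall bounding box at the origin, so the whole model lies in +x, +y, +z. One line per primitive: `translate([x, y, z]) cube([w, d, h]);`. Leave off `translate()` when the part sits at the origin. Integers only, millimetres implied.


cube([39, 70, 1718]);
translate([473, 0, 0]) cube([39, 70, 1718]);
translate([39, 0, 247]) cube([434, 70, 39]);
translate([39, 0, 553]) cube([434, 70, 39]);
translate([39, 0, 859]) cube([434, 70, 39]);
translate([39, 0, 1165]) cube([434, 70, 39]);
translate([39, 0, 1471]) cube([434, 70, 39]);


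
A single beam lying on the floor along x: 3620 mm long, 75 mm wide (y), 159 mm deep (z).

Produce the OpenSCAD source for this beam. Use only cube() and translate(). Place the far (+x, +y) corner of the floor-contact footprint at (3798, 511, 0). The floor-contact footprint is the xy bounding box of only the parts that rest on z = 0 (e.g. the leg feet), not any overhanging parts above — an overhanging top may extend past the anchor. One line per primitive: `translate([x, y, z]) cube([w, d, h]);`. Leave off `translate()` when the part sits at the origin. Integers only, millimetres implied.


translate([178, 436, 0]) cube([3620, 75, 159]);


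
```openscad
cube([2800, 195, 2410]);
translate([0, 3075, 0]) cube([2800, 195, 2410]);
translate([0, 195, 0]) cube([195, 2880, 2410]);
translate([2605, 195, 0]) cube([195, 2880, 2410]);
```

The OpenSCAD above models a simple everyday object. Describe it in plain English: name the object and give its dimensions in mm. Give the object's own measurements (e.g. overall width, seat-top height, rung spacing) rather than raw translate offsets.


The wall frame of a small rectangular building: four walls, each 2410 mm tall and 195 mm thick, enclosing a footprint 2800 mm (x) by 3270 mm (y) outside-to-outside, with no floor or roof. The front and back walls (the −y and +y sides) span the full width; the two side walls fit between them.


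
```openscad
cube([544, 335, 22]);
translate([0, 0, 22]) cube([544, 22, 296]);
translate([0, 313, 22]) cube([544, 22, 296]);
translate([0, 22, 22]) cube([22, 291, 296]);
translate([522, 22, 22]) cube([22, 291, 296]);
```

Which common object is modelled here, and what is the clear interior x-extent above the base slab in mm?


An open box. The internal width is 500 mm.

A 544×335 base slab with four walls standing on it — an open box. The base is 544 mm wide and the walls are 22 mm thick, so the internal width is 544 − 2 × 22 = 500 mm.


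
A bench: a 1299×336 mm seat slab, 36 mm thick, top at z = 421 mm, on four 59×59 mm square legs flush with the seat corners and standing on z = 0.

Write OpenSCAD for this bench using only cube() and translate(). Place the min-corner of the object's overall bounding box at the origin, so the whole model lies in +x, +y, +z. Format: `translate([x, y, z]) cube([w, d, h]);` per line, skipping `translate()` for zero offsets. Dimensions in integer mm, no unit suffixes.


translate([0, 0, 385]) cube([1299, 336, 36]);
cube([59, 59, 385]);
translate([0, 277, 0]) cube([59, 59, 385]);
translate([1240, 0, 0]) cube([59, 59, 385]);
translate([1240, 277, 0]) cube([59, 59, 385]);


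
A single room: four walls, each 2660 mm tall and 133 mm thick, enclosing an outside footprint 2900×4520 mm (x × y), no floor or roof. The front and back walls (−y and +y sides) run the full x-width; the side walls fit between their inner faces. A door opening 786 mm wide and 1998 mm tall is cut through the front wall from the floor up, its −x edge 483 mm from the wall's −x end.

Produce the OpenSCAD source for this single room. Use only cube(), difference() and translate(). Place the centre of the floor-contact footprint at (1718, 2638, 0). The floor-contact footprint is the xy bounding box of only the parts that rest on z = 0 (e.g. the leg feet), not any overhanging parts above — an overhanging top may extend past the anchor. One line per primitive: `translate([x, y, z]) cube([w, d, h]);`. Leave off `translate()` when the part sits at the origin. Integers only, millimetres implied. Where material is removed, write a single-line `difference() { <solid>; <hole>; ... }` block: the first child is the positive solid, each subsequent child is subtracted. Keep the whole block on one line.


difference() { translate([268, 378, 0]) cube([2900, 133, 2660]); translate([751, 378, 0]) cube([786, 133, 1998]); }
translate([268, 4765, 0]) cube([2900, 133, 2660]);
translate([268, 511, 0]) cube([133, 4254, 2660]);
translate([3035, 511, 0]) cube([133, 4254, 2660]);


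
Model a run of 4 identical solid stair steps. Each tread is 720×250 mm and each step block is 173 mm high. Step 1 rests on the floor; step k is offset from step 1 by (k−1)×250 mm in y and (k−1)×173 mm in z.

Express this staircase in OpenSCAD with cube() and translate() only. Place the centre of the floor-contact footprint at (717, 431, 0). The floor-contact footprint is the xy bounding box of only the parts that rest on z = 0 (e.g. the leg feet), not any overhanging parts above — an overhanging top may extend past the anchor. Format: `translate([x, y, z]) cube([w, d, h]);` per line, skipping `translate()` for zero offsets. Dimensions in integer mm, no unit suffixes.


translate([357, 306, 0]) cube([720, 250, 173]);
translate([357, 556, 173]) cube([720, 250, 173]);
translate([357, 806, 346]) cube([720, 250, 173]);
translate([357, 1056, 519]) cube([720, 250, 173]);
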